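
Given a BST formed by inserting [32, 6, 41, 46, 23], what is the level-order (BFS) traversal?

Tree insertion order: [32, 6, 41, 46, 23]
Tree (level-order array): [32, 6, 41, None, 23, None, 46]
BFS from the root, enqueuing left then right child of each popped node:
  queue [32] -> pop 32, enqueue [6, 41], visited so far: [32]
  queue [6, 41] -> pop 6, enqueue [23], visited so far: [32, 6]
  queue [41, 23] -> pop 41, enqueue [46], visited so far: [32, 6, 41]
  queue [23, 46] -> pop 23, enqueue [none], visited so far: [32, 6, 41, 23]
  queue [46] -> pop 46, enqueue [none], visited so far: [32, 6, 41, 23, 46]
Result: [32, 6, 41, 23, 46]


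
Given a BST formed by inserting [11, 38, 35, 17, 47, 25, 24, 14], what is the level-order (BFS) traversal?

Tree insertion order: [11, 38, 35, 17, 47, 25, 24, 14]
Tree (level-order array): [11, None, 38, 35, 47, 17, None, None, None, 14, 25, None, None, 24]
BFS from the root, enqueuing left then right child of each popped node:
  queue [11] -> pop 11, enqueue [38], visited so far: [11]
  queue [38] -> pop 38, enqueue [35, 47], visited so far: [11, 38]
  queue [35, 47] -> pop 35, enqueue [17], visited so far: [11, 38, 35]
  queue [47, 17] -> pop 47, enqueue [none], visited so far: [11, 38, 35, 47]
  queue [17] -> pop 17, enqueue [14, 25], visited so far: [11, 38, 35, 47, 17]
  queue [14, 25] -> pop 14, enqueue [none], visited so far: [11, 38, 35, 47, 17, 14]
  queue [25] -> pop 25, enqueue [24], visited so far: [11, 38, 35, 47, 17, 14, 25]
  queue [24] -> pop 24, enqueue [none], visited so far: [11, 38, 35, 47, 17, 14, 25, 24]
Result: [11, 38, 35, 47, 17, 14, 25, 24]


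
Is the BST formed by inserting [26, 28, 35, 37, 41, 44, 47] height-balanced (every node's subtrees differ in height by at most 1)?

Tree (level-order array): [26, None, 28, None, 35, None, 37, None, 41, None, 44, None, 47]
Definition: a tree is height-balanced if, at every node, |h(left) - h(right)| <= 1 (empty subtree has height -1).
Bottom-up per-node check:
  node 47: h_left=-1, h_right=-1, diff=0 [OK], height=0
  node 44: h_left=-1, h_right=0, diff=1 [OK], height=1
  node 41: h_left=-1, h_right=1, diff=2 [FAIL (|-1-1|=2 > 1)], height=2
  node 37: h_left=-1, h_right=2, diff=3 [FAIL (|-1-2|=3 > 1)], height=3
  node 35: h_left=-1, h_right=3, diff=4 [FAIL (|-1-3|=4 > 1)], height=4
  node 28: h_left=-1, h_right=4, diff=5 [FAIL (|-1-4|=5 > 1)], height=5
  node 26: h_left=-1, h_right=5, diff=6 [FAIL (|-1-5|=6 > 1)], height=6
Node 41 violates the condition: |-1 - 1| = 2 > 1.
Result: Not balanced


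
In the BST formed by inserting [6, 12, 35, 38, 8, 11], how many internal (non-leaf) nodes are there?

Tree built from: [6, 12, 35, 38, 8, 11]
Tree (level-order array): [6, None, 12, 8, 35, None, 11, None, 38]
Rule: An internal node has at least one child.
Per-node child counts:
  node 6: 1 child(ren)
  node 12: 2 child(ren)
  node 8: 1 child(ren)
  node 11: 0 child(ren)
  node 35: 1 child(ren)
  node 38: 0 child(ren)
Matching nodes: [6, 12, 8, 35]
Count of internal (non-leaf) nodes: 4


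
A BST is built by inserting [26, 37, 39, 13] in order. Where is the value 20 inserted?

Starting tree (level order): [26, 13, 37, None, None, None, 39]
Insertion path: 26 -> 13
Result: insert 20 as right child of 13
Final tree (level order): [26, 13, 37, None, 20, None, 39]


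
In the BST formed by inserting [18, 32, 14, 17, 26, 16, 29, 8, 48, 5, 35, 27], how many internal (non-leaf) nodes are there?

Tree built from: [18, 32, 14, 17, 26, 16, 29, 8, 48, 5, 35, 27]
Tree (level-order array): [18, 14, 32, 8, 17, 26, 48, 5, None, 16, None, None, 29, 35, None, None, None, None, None, 27]
Rule: An internal node has at least one child.
Per-node child counts:
  node 18: 2 child(ren)
  node 14: 2 child(ren)
  node 8: 1 child(ren)
  node 5: 0 child(ren)
  node 17: 1 child(ren)
  node 16: 0 child(ren)
  node 32: 2 child(ren)
  node 26: 1 child(ren)
  node 29: 1 child(ren)
  node 27: 0 child(ren)
  node 48: 1 child(ren)
  node 35: 0 child(ren)
Matching nodes: [18, 14, 8, 17, 32, 26, 29, 48]
Count of internal (non-leaf) nodes: 8


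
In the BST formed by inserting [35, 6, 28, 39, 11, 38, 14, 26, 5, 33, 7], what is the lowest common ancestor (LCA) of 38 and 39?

Tree insertion order: [35, 6, 28, 39, 11, 38, 14, 26, 5, 33, 7]
Tree (level-order array): [35, 6, 39, 5, 28, 38, None, None, None, 11, 33, None, None, 7, 14, None, None, None, None, None, 26]
In a BST, the LCA of p=38, q=39 is the first node v on the
root-to-leaf path with p <= v <= q (go left if both < v, right if both > v).
Walk from root:
  at 35: both 38 and 39 > 35, go right
  at 39: 38 <= 39 <= 39, this is the LCA
LCA = 39


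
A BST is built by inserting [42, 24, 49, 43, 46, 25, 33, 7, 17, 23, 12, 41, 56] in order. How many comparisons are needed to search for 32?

Search path for 32: 42 -> 24 -> 25 -> 33
Found: False
Comparisons: 4


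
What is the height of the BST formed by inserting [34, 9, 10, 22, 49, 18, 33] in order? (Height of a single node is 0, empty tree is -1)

Insertion order: [34, 9, 10, 22, 49, 18, 33]
Tree (level-order array): [34, 9, 49, None, 10, None, None, None, 22, 18, 33]
Compute height bottom-up (empty subtree = -1):
  height(18) = 1 + max(-1, -1) = 0
  height(33) = 1 + max(-1, -1) = 0
  height(22) = 1 + max(0, 0) = 1
  height(10) = 1 + max(-1, 1) = 2
  height(9) = 1 + max(-1, 2) = 3
  height(49) = 1 + max(-1, -1) = 0
  height(34) = 1 + max(3, 0) = 4
Height = 4


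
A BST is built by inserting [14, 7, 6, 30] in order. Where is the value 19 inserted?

Starting tree (level order): [14, 7, 30, 6]
Insertion path: 14 -> 30
Result: insert 19 as left child of 30
Final tree (level order): [14, 7, 30, 6, None, 19]


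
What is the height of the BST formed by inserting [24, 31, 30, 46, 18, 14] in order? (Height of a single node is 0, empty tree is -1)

Insertion order: [24, 31, 30, 46, 18, 14]
Tree (level-order array): [24, 18, 31, 14, None, 30, 46]
Compute height bottom-up (empty subtree = -1):
  height(14) = 1 + max(-1, -1) = 0
  height(18) = 1 + max(0, -1) = 1
  height(30) = 1 + max(-1, -1) = 0
  height(46) = 1 + max(-1, -1) = 0
  height(31) = 1 + max(0, 0) = 1
  height(24) = 1 + max(1, 1) = 2
Height = 2


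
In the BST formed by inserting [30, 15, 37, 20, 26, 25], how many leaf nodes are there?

Tree built from: [30, 15, 37, 20, 26, 25]
Tree (level-order array): [30, 15, 37, None, 20, None, None, None, 26, 25]
Rule: A leaf has 0 children.
Per-node child counts:
  node 30: 2 child(ren)
  node 15: 1 child(ren)
  node 20: 1 child(ren)
  node 26: 1 child(ren)
  node 25: 0 child(ren)
  node 37: 0 child(ren)
Matching nodes: [25, 37]
Count of leaf nodes: 2


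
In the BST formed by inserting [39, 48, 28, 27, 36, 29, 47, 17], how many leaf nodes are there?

Tree built from: [39, 48, 28, 27, 36, 29, 47, 17]
Tree (level-order array): [39, 28, 48, 27, 36, 47, None, 17, None, 29]
Rule: A leaf has 0 children.
Per-node child counts:
  node 39: 2 child(ren)
  node 28: 2 child(ren)
  node 27: 1 child(ren)
  node 17: 0 child(ren)
  node 36: 1 child(ren)
  node 29: 0 child(ren)
  node 48: 1 child(ren)
  node 47: 0 child(ren)
Matching nodes: [17, 29, 47]
Count of leaf nodes: 3


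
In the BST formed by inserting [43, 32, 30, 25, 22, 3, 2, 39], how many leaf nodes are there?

Tree built from: [43, 32, 30, 25, 22, 3, 2, 39]
Tree (level-order array): [43, 32, None, 30, 39, 25, None, None, None, 22, None, 3, None, 2]
Rule: A leaf has 0 children.
Per-node child counts:
  node 43: 1 child(ren)
  node 32: 2 child(ren)
  node 30: 1 child(ren)
  node 25: 1 child(ren)
  node 22: 1 child(ren)
  node 3: 1 child(ren)
  node 2: 0 child(ren)
  node 39: 0 child(ren)
Matching nodes: [2, 39]
Count of leaf nodes: 2


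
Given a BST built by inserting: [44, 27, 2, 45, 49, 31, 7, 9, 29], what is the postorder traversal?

Tree insertion order: [44, 27, 2, 45, 49, 31, 7, 9, 29]
Tree (level-order array): [44, 27, 45, 2, 31, None, 49, None, 7, 29, None, None, None, None, 9]
Postorder traversal: [9, 7, 2, 29, 31, 27, 49, 45, 44]


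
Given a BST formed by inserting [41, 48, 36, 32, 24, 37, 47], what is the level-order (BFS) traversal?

Tree insertion order: [41, 48, 36, 32, 24, 37, 47]
Tree (level-order array): [41, 36, 48, 32, 37, 47, None, 24]
BFS from the root, enqueuing left then right child of each popped node:
  queue [41] -> pop 41, enqueue [36, 48], visited so far: [41]
  queue [36, 48] -> pop 36, enqueue [32, 37], visited so far: [41, 36]
  queue [48, 32, 37] -> pop 48, enqueue [47], visited so far: [41, 36, 48]
  queue [32, 37, 47] -> pop 32, enqueue [24], visited so far: [41, 36, 48, 32]
  queue [37, 47, 24] -> pop 37, enqueue [none], visited so far: [41, 36, 48, 32, 37]
  queue [47, 24] -> pop 47, enqueue [none], visited so far: [41, 36, 48, 32, 37, 47]
  queue [24] -> pop 24, enqueue [none], visited so far: [41, 36, 48, 32, 37, 47, 24]
Result: [41, 36, 48, 32, 37, 47, 24]


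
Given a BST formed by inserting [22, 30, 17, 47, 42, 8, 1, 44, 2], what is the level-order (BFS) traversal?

Tree insertion order: [22, 30, 17, 47, 42, 8, 1, 44, 2]
Tree (level-order array): [22, 17, 30, 8, None, None, 47, 1, None, 42, None, None, 2, None, 44]
BFS from the root, enqueuing left then right child of each popped node:
  queue [22] -> pop 22, enqueue [17, 30], visited so far: [22]
  queue [17, 30] -> pop 17, enqueue [8], visited so far: [22, 17]
  queue [30, 8] -> pop 30, enqueue [47], visited so far: [22, 17, 30]
  queue [8, 47] -> pop 8, enqueue [1], visited so far: [22, 17, 30, 8]
  queue [47, 1] -> pop 47, enqueue [42], visited so far: [22, 17, 30, 8, 47]
  queue [1, 42] -> pop 1, enqueue [2], visited so far: [22, 17, 30, 8, 47, 1]
  queue [42, 2] -> pop 42, enqueue [44], visited so far: [22, 17, 30, 8, 47, 1, 42]
  queue [2, 44] -> pop 2, enqueue [none], visited so far: [22, 17, 30, 8, 47, 1, 42, 2]
  queue [44] -> pop 44, enqueue [none], visited so far: [22, 17, 30, 8, 47, 1, 42, 2, 44]
Result: [22, 17, 30, 8, 47, 1, 42, 2, 44]


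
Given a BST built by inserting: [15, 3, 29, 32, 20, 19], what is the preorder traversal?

Tree insertion order: [15, 3, 29, 32, 20, 19]
Tree (level-order array): [15, 3, 29, None, None, 20, 32, 19]
Preorder traversal: [15, 3, 29, 20, 19, 32]


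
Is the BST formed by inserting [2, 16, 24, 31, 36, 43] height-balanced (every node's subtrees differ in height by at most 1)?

Tree (level-order array): [2, None, 16, None, 24, None, 31, None, 36, None, 43]
Definition: a tree is height-balanced if, at every node, |h(left) - h(right)| <= 1 (empty subtree has height -1).
Bottom-up per-node check:
  node 43: h_left=-1, h_right=-1, diff=0 [OK], height=0
  node 36: h_left=-1, h_right=0, diff=1 [OK], height=1
  node 31: h_left=-1, h_right=1, diff=2 [FAIL (|-1-1|=2 > 1)], height=2
  node 24: h_left=-1, h_right=2, diff=3 [FAIL (|-1-2|=3 > 1)], height=3
  node 16: h_left=-1, h_right=3, diff=4 [FAIL (|-1-3|=4 > 1)], height=4
  node 2: h_left=-1, h_right=4, diff=5 [FAIL (|-1-4|=5 > 1)], height=5
Node 31 violates the condition: |-1 - 1| = 2 > 1.
Result: Not balanced


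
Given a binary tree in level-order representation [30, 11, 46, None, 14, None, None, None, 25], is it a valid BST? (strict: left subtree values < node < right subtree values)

Level-order array: [30, 11, 46, None, 14, None, None, None, 25]
Validate using subtree bounds (lo, hi): at each node, require lo < value < hi,
then recurse left with hi=value and right with lo=value.
Preorder trace (stopping at first violation):
  at node 30 with bounds (-inf, +inf): OK
  at node 11 with bounds (-inf, 30): OK
  at node 14 with bounds (11, 30): OK
  at node 25 with bounds (14, 30): OK
  at node 46 with bounds (30, +inf): OK
No violation found at any node.
Result: Valid BST


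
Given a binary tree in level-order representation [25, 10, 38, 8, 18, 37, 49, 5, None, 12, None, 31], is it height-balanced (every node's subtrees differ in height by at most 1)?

Tree (level-order array): [25, 10, 38, 8, 18, 37, 49, 5, None, 12, None, 31]
Definition: a tree is height-balanced if, at every node, |h(left) - h(right)| <= 1 (empty subtree has height -1).
Bottom-up per-node check:
  node 5: h_left=-1, h_right=-1, diff=0 [OK], height=0
  node 8: h_left=0, h_right=-1, diff=1 [OK], height=1
  node 12: h_left=-1, h_right=-1, diff=0 [OK], height=0
  node 18: h_left=0, h_right=-1, diff=1 [OK], height=1
  node 10: h_left=1, h_right=1, diff=0 [OK], height=2
  node 31: h_left=-1, h_right=-1, diff=0 [OK], height=0
  node 37: h_left=0, h_right=-1, diff=1 [OK], height=1
  node 49: h_left=-1, h_right=-1, diff=0 [OK], height=0
  node 38: h_left=1, h_right=0, diff=1 [OK], height=2
  node 25: h_left=2, h_right=2, diff=0 [OK], height=3
All nodes satisfy the balance condition.
Result: Balanced


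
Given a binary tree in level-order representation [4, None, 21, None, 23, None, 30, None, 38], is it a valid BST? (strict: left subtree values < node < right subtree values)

Level-order array: [4, None, 21, None, 23, None, 30, None, 38]
Validate using subtree bounds (lo, hi): at each node, require lo < value < hi,
then recurse left with hi=value and right with lo=value.
Preorder trace (stopping at first violation):
  at node 4 with bounds (-inf, +inf): OK
  at node 21 with bounds (4, +inf): OK
  at node 23 with bounds (21, +inf): OK
  at node 30 with bounds (23, +inf): OK
  at node 38 with bounds (30, +inf): OK
No violation found at any node.
Result: Valid BST


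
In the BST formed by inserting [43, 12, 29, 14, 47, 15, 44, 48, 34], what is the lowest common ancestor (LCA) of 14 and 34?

Tree insertion order: [43, 12, 29, 14, 47, 15, 44, 48, 34]
Tree (level-order array): [43, 12, 47, None, 29, 44, 48, 14, 34, None, None, None, None, None, 15]
In a BST, the LCA of p=14, q=34 is the first node v on the
root-to-leaf path with p <= v <= q (go left if both < v, right if both > v).
Walk from root:
  at 43: both 14 and 34 < 43, go left
  at 12: both 14 and 34 > 12, go right
  at 29: 14 <= 29 <= 34, this is the LCA
LCA = 29


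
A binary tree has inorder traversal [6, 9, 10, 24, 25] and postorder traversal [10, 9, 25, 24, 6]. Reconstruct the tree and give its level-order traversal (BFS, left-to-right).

Inorder:   [6, 9, 10, 24, 25]
Postorder: [10, 9, 25, 24, 6]
Algorithm: postorder visits root last, so walk postorder right-to-left;
each value is the root of the current inorder slice — split it at that
value, recurse on the right subtree first, then the left.
Recursive splits:
  root=6; inorder splits into left=[], right=[9, 10, 24, 25]
  root=24; inorder splits into left=[9, 10], right=[25]
  root=25; inorder splits into left=[], right=[]
  root=9; inorder splits into left=[], right=[10]
  root=10; inorder splits into left=[], right=[]
Reconstructed level-order: [6, 24, 9, 25, 10]


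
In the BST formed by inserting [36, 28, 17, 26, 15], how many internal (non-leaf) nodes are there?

Tree built from: [36, 28, 17, 26, 15]
Tree (level-order array): [36, 28, None, 17, None, 15, 26]
Rule: An internal node has at least one child.
Per-node child counts:
  node 36: 1 child(ren)
  node 28: 1 child(ren)
  node 17: 2 child(ren)
  node 15: 0 child(ren)
  node 26: 0 child(ren)
Matching nodes: [36, 28, 17]
Count of internal (non-leaf) nodes: 3


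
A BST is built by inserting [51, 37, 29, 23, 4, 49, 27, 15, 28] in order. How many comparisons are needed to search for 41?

Search path for 41: 51 -> 37 -> 49
Found: False
Comparisons: 3


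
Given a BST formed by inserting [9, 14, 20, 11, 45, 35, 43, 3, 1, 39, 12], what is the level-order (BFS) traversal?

Tree insertion order: [9, 14, 20, 11, 45, 35, 43, 3, 1, 39, 12]
Tree (level-order array): [9, 3, 14, 1, None, 11, 20, None, None, None, 12, None, 45, None, None, 35, None, None, 43, 39]
BFS from the root, enqueuing left then right child of each popped node:
  queue [9] -> pop 9, enqueue [3, 14], visited so far: [9]
  queue [3, 14] -> pop 3, enqueue [1], visited so far: [9, 3]
  queue [14, 1] -> pop 14, enqueue [11, 20], visited so far: [9, 3, 14]
  queue [1, 11, 20] -> pop 1, enqueue [none], visited so far: [9, 3, 14, 1]
  queue [11, 20] -> pop 11, enqueue [12], visited so far: [9, 3, 14, 1, 11]
  queue [20, 12] -> pop 20, enqueue [45], visited so far: [9, 3, 14, 1, 11, 20]
  queue [12, 45] -> pop 12, enqueue [none], visited so far: [9, 3, 14, 1, 11, 20, 12]
  queue [45] -> pop 45, enqueue [35], visited so far: [9, 3, 14, 1, 11, 20, 12, 45]
  queue [35] -> pop 35, enqueue [43], visited so far: [9, 3, 14, 1, 11, 20, 12, 45, 35]
  queue [43] -> pop 43, enqueue [39], visited so far: [9, 3, 14, 1, 11, 20, 12, 45, 35, 43]
  queue [39] -> pop 39, enqueue [none], visited so far: [9, 3, 14, 1, 11, 20, 12, 45, 35, 43, 39]
Result: [9, 3, 14, 1, 11, 20, 12, 45, 35, 43, 39]


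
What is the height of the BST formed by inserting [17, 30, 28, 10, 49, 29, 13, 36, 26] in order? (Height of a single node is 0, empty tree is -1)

Insertion order: [17, 30, 28, 10, 49, 29, 13, 36, 26]
Tree (level-order array): [17, 10, 30, None, 13, 28, 49, None, None, 26, 29, 36]
Compute height bottom-up (empty subtree = -1):
  height(13) = 1 + max(-1, -1) = 0
  height(10) = 1 + max(-1, 0) = 1
  height(26) = 1 + max(-1, -1) = 0
  height(29) = 1 + max(-1, -1) = 0
  height(28) = 1 + max(0, 0) = 1
  height(36) = 1 + max(-1, -1) = 0
  height(49) = 1 + max(0, -1) = 1
  height(30) = 1 + max(1, 1) = 2
  height(17) = 1 + max(1, 2) = 3
Height = 3


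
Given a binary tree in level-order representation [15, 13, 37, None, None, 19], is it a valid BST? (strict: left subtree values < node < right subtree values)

Level-order array: [15, 13, 37, None, None, 19]
Validate using subtree bounds (lo, hi): at each node, require lo < value < hi,
then recurse left with hi=value and right with lo=value.
Preorder trace (stopping at first violation):
  at node 15 with bounds (-inf, +inf): OK
  at node 13 with bounds (-inf, 15): OK
  at node 37 with bounds (15, +inf): OK
  at node 19 with bounds (15, 37): OK
No violation found at any node.
Result: Valid BST


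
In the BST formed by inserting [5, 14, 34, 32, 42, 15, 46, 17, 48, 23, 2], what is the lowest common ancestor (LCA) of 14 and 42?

Tree insertion order: [5, 14, 34, 32, 42, 15, 46, 17, 48, 23, 2]
Tree (level-order array): [5, 2, 14, None, None, None, 34, 32, 42, 15, None, None, 46, None, 17, None, 48, None, 23]
In a BST, the LCA of p=14, q=42 is the first node v on the
root-to-leaf path with p <= v <= q (go left if both < v, right if both > v).
Walk from root:
  at 5: both 14 and 42 > 5, go right
  at 14: 14 <= 14 <= 42, this is the LCA
LCA = 14


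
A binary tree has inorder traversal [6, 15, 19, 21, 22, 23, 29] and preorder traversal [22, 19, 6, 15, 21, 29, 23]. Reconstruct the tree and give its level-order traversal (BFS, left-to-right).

Inorder:  [6, 15, 19, 21, 22, 23, 29]
Preorder: [22, 19, 6, 15, 21, 29, 23]
Algorithm: preorder visits root first, so consume preorder in order;
for each root, split the current inorder slice at that value into
left-subtree inorder and right-subtree inorder, then recurse.
Recursive splits:
  root=22; inorder splits into left=[6, 15, 19, 21], right=[23, 29]
  root=19; inorder splits into left=[6, 15], right=[21]
  root=6; inorder splits into left=[], right=[15]
  root=15; inorder splits into left=[], right=[]
  root=21; inorder splits into left=[], right=[]
  root=29; inorder splits into left=[23], right=[]
  root=23; inorder splits into left=[], right=[]
Reconstructed level-order: [22, 19, 29, 6, 21, 23, 15]


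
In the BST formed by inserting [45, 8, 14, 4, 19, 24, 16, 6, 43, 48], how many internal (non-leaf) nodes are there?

Tree built from: [45, 8, 14, 4, 19, 24, 16, 6, 43, 48]
Tree (level-order array): [45, 8, 48, 4, 14, None, None, None, 6, None, 19, None, None, 16, 24, None, None, None, 43]
Rule: An internal node has at least one child.
Per-node child counts:
  node 45: 2 child(ren)
  node 8: 2 child(ren)
  node 4: 1 child(ren)
  node 6: 0 child(ren)
  node 14: 1 child(ren)
  node 19: 2 child(ren)
  node 16: 0 child(ren)
  node 24: 1 child(ren)
  node 43: 0 child(ren)
  node 48: 0 child(ren)
Matching nodes: [45, 8, 4, 14, 19, 24]
Count of internal (non-leaf) nodes: 6


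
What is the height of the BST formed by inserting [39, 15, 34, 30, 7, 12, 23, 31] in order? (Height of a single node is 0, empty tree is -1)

Insertion order: [39, 15, 34, 30, 7, 12, 23, 31]
Tree (level-order array): [39, 15, None, 7, 34, None, 12, 30, None, None, None, 23, 31]
Compute height bottom-up (empty subtree = -1):
  height(12) = 1 + max(-1, -1) = 0
  height(7) = 1 + max(-1, 0) = 1
  height(23) = 1 + max(-1, -1) = 0
  height(31) = 1 + max(-1, -1) = 0
  height(30) = 1 + max(0, 0) = 1
  height(34) = 1 + max(1, -1) = 2
  height(15) = 1 + max(1, 2) = 3
  height(39) = 1 + max(3, -1) = 4
Height = 4


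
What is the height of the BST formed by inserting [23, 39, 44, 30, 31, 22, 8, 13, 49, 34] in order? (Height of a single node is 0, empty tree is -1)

Insertion order: [23, 39, 44, 30, 31, 22, 8, 13, 49, 34]
Tree (level-order array): [23, 22, 39, 8, None, 30, 44, None, 13, None, 31, None, 49, None, None, None, 34]
Compute height bottom-up (empty subtree = -1):
  height(13) = 1 + max(-1, -1) = 0
  height(8) = 1 + max(-1, 0) = 1
  height(22) = 1 + max(1, -1) = 2
  height(34) = 1 + max(-1, -1) = 0
  height(31) = 1 + max(-1, 0) = 1
  height(30) = 1 + max(-1, 1) = 2
  height(49) = 1 + max(-1, -1) = 0
  height(44) = 1 + max(-1, 0) = 1
  height(39) = 1 + max(2, 1) = 3
  height(23) = 1 + max(2, 3) = 4
Height = 4


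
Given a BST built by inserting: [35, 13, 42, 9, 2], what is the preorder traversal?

Tree insertion order: [35, 13, 42, 9, 2]
Tree (level-order array): [35, 13, 42, 9, None, None, None, 2]
Preorder traversal: [35, 13, 9, 2, 42]


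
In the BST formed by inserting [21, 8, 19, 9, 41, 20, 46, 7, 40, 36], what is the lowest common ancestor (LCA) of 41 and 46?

Tree insertion order: [21, 8, 19, 9, 41, 20, 46, 7, 40, 36]
Tree (level-order array): [21, 8, 41, 7, 19, 40, 46, None, None, 9, 20, 36]
In a BST, the LCA of p=41, q=46 is the first node v on the
root-to-leaf path with p <= v <= q (go left if both < v, right if both > v).
Walk from root:
  at 21: both 41 and 46 > 21, go right
  at 41: 41 <= 41 <= 46, this is the LCA
LCA = 41


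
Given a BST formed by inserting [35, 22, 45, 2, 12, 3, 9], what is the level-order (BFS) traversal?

Tree insertion order: [35, 22, 45, 2, 12, 3, 9]
Tree (level-order array): [35, 22, 45, 2, None, None, None, None, 12, 3, None, None, 9]
BFS from the root, enqueuing left then right child of each popped node:
  queue [35] -> pop 35, enqueue [22, 45], visited so far: [35]
  queue [22, 45] -> pop 22, enqueue [2], visited so far: [35, 22]
  queue [45, 2] -> pop 45, enqueue [none], visited so far: [35, 22, 45]
  queue [2] -> pop 2, enqueue [12], visited so far: [35, 22, 45, 2]
  queue [12] -> pop 12, enqueue [3], visited so far: [35, 22, 45, 2, 12]
  queue [3] -> pop 3, enqueue [9], visited so far: [35, 22, 45, 2, 12, 3]
  queue [9] -> pop 9, enqueue [none], visited so far: [35, 22, 45, 2, 12, 3, 9]
Result: [35, 22, 45, 2, 12, 3, 9]


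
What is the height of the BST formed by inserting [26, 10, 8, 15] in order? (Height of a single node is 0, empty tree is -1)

Insertion order: [26, 10, 8, 15]
Tree (level-order array): [26, 10, None, 8, 15]
Compute height bottom-up (empty subtree = -1):
  height(8) = 1 + max(-1, -1) = 0
  height(15) = 1 + max(-1, -1) = 0
  height(10) = 1 + max(0, 0) = 1
  height(26) = 1 + max(1, -1) = 2
Height = 2


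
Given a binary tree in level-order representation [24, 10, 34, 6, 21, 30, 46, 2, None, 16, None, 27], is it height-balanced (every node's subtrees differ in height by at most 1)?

Tree (level-order array): [24, 10, 34, 6, 21, 30, 46, 2, None, 16, None, 27]
Definition: a tree is height-balanced if, at every node, |h(left) - h(right)| <= 1 (empty subtree has height -1).
Bottom-up per-node check:
  node 2: h_left=-1, h_right=-1, diff=0 [OK], height=0
  node 6: h_left=0, h_right=-1, diff=1 [OK], height=1
  node 16: h_left=-1, h_right=-1, diff=0 [OK], height=0
  node 21: h_left=0, h_right=-1, diff=1 [OK], height=1
  node 10: h_left=1, h_right=1, diff=0 [OK], height=2
  node 27: h_left=-1, h_right=-1, diff=0 [OK], height=0
  node 30: h_left=0, h_right=-1, diff=1 [OK], height=1
  node 46: h_left=-1, h_right=-1, diff=0 [OK], height=0
  node 34: h_left=1, h_right=0, diff=1 [OK], height=2
  node 24: h_left=2, h_right=2, diff=0 [OK], height=3
All nodes satisfy the balance condition.
Result: Balanced


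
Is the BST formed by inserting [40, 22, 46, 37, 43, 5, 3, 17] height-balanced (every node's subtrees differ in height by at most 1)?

Tree (level-order array): [40, 22, 46, 5, 37, 43, None, 3, 17]
Definition: a tree is height-balanced if, at every node, |h(left) - h(right)| <= 1 (empty subtree has height -1).
Bottom-up per-node check:
  node 3: h_left=-1, h_right=-1, diff=0 [OK], height=0
  node 17: h_left=-1, h_right=-1, diff=0 [OK], height=0
  node 5: h_left=0, h_right=0, diff=0 [OK], height=1
  node 37: h_left=-1, h_right=-1, diff=0 [OK], height=0
  node 22: h_left=1, h_right=0, diff=1 [OK], height=2
  node 43: h_left=-1, h_right=-1, diff=0 [OK], height=0
  node 46: h_left=0, h_right=-1, diff=1 [OK], height=1
  node 40: h_left=2, h_right=1, diff=1 [OK], height=3
All nodes satisfy the balance condition.
Result: Balanced


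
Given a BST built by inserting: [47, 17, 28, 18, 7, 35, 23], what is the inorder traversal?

Tree insertion order: [47, 17, 28, 18, 7, 35, 23]
Tree (level-order array): [47, 17, None, 7, 28, None, None, 18, 35, None, 23]
Inorder traversal: [7, 17, 18, 23, 28, 35, 47]


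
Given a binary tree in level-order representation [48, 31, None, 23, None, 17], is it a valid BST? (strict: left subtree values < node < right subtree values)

Level-order array: [48, 31, None, 23, None, 17]
Validate using subtree bounds (lo, hi): at each node, require lo < value < hi,
then recurse left with hi=value and right with lo=value.
Preorder trace (stopping at first violation):
  at node 48 with bounds (-inf, +inf): OK
  at node 31 with bounds (-inf, 48): OK
  at node 23 with bounds (-inf, 31): OK
  at node 17 with bounds (-inf, 23): OK
No violation found at any node.
Result: Valid BST


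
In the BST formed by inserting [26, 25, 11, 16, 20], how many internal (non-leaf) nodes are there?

Tree built from: [26, 25, 11, 16, 20]
Tree (level-order array): [26, 25, None, 11, None, None, 16, None, 20]
Rule: An internal node has at least one child.
Per-node child counts:
  node 26: 1 child(ren)
  node 25: 1 child(ren)
  node 11: 1 child(ren)
  node 16: 1 child(ren)
  node 20: 0 child(ren)
Matching nodes: [26, 25, 11, 16]
Count of internal (non-leaf) nodes: 4


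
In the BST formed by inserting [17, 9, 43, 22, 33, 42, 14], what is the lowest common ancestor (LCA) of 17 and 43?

Tree insertion order: [17, 9, 43, 22, 33, 42, 14]
Tree (level-order array): [17, 9, 43, None, 14, 22, None, None, None, None, 33, None, 42]
In a BST, the LCA of p=17, q=43 is the first node v on the
root-to-leaf path with p <= v <= q (go left if both < v, right if both > v).
Walk from root:
  at 17: 17 <= 17 <= 43, this is the LCA
LCA = 17


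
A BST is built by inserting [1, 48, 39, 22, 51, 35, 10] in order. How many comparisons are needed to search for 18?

Search path for 18: 1 -> 48 -> 39 -> 22 -> 10
Found: False
Comparisons: 5


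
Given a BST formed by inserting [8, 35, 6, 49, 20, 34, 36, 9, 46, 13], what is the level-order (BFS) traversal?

Tree insertion order: [8, 35, 6, 49, 20, 34, 36, 9, 46, 13]
Tree (level-order array): [8, 6, 35, None, None, 20, 49, 9, 34, 36, None, None, 13, None, None, None, 46]
BFS from the root, enqueuing left then right child of each popped node:
  queue [8] -> pop 8, enqueue [6, 35], visited so far: [8]
  queue [6, 35] -> pop 6, enqueue [none], visited so far: [8, 6]
  queue [35] -> pop 35, enqueue [20, 49], visited so far: [8, 6, 35]
  queue [20, 49] -> pop 20, enqueue [9, 34], visited so far: [8, 6, 35, 20]
  queue [49, 9, 34] -> pop 49, enqueue [36], visited so far: [8, 6, 35, 20, 49]
  queue [9, 34, 36] -> pop 9, enqueue [13], visited so far: [8, 6, 35, 20, 49, 9]
  queue [34, 36, 13] -> pop 34, enqueue [none], visited so far: [8, 6, 35, 20, 49, 9, 34]
  queue [36, 13] -> pop 36, enqueue [46], visited so far: [8, 6, 35, 20, 49, 9, 34, 36]
  queue [13, 46] -> pop 13, enqueue [none], visited so far: [8, 6, 35, 20, 49, 9, 34, 36, 13]
  queue [46] -> pop 46, enqueue [none], visited so far: [8, 6, 35, 20, 49, 9, 34, 36, 13, 46]
Result: [8, 6, 35, 20, 49, 9, 34, 36, 13, 46]


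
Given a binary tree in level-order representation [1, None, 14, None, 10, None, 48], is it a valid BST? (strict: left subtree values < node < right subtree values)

Level-order array: [1, None, 14, None, 10, None, 48]
Validate using subtree bounds (lo, hi): at each node, require lo < value < hi,
then recurse left with hi=value and right with lo=value.
Preorder trace (stopping at first violation):
  at node 1 with bounds (-inf, +inf): OK
  at node 14 with bounds (1, +inf): OK
  at node 10 with bounds (14, +inf): VIOLATION
Node 10 violates its bound: not (14 < 10 < +inf).
Result: Not a valid BST


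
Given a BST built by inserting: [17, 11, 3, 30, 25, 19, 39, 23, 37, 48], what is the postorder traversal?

Tree insertion order: [17, 11, 3, 30, 25, 19, 39, 23, 37, 48]
Tree (level-order array): [17, 11, 30, 3, None, 25, 39, None, None, 19, None, 37, 48, None, 23]
Postorder traversal: [3, 11, 23, 19, 25, 37, 48, 39, 30, 17]


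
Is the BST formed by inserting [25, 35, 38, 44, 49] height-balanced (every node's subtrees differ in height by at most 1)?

Tree (level-order array): [25, None, 35, None, 38, None, 44, None, 49]
Definition: a tree is height-balanced if, at every node, |h(left) - h(right)| <= 1 (empty subtree has height -1).
Bottom-up per-node check:
  node 49: h_left=-1, h_right=-1, diff=0 [OK], height=0
  node 44: h_left=-1, h_right=0, diff=1 [OK], height=1
  node 38: h_left=-1, h_right=1, diff=2 [FAIL (|-1-1|=2 > 1)], height=2
  node 35: h_left=-1, h_right=2, diff=3 [FAIL (|-1-2|=3 > 1)], height=3
  node 25: h_left=-1, h_right=3, diff=4 [FAIL (|-1-3|=4 > 1)], height=4
Node 38 violates the condition: |-1 - 1| = 2 > 1.
Result: Not balanced


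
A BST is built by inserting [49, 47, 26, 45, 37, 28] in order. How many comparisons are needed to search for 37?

Search path for 37: 49 -> 47 -> 26 -> 45 -> 37
Found: True
Comparisons: 5


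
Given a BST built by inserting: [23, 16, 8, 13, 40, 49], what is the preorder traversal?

Tree insertion order: [23, 16, 8, 13, 40, 49]
Tree (level-order array): [23, 16, 40, 8, None, None, 49, None, 13]
Preorder traversal: [23, 16, 8, 13, 40, 49]


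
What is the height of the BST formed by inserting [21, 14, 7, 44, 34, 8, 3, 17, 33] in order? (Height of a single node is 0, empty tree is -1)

Insertion order: [21, 14, 7, 44, 34, 8, 3, 17, 33]
Tree (level-order array): [21, 14, 44, 7, 17, 34, None, 3, 8, None, None, 33]
Compute height bottom-up (empty subtree = -1):
  height(3) = 1 + max(-1, -1) = 0
  height(8) = 1 + max(-1, -1) = 0
  height(7) = 1 + max(0, 0) = 1
  height(17) = 1 + max(-1, -1) = 0
  height(14) = 1 + max(1, 0) = 2
  height(33) = 1 + max(-1, -1) = 0
  height(34) = 1 + max(0, -1) = 1
  height(44) = 1 + max(1, -1) = 2
  height(21) = 1 + max(2, 2) = 3
Height = 3


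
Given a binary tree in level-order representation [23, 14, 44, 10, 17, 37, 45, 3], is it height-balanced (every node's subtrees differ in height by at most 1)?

Tree (level-order array): [23, 14, 44, 10, 17, 37, 45, 3]
Definition: a tree is height-balanced if, at every node, |h(left) - h(right)| <= 1 (empty subtree has height -1).
Bottom-up per-node check:
  node 3: h_left=-1, h_right=-1, diff=0 [OK], height=0
  node 10: h_left=0, h_right=-1, diff=1 [OK], height=1
  node 17: h_left=-1, h_right=-1, diff=0 [OK], height=0
  node 14: h_left=1, h_right=0, diff=1 [OK], height=2
  node 37: h_left=-1, h_right=-1, diff=0 [OK], height=0
  node 45: h_left=-1, h_right=-1, diff=0 [OK], height=0
  node 44: h_left=0, h_right=0, diff=0 [OK], height=1
  node 23: h_left=2, h_right=1, diff=1 [OK], height=3
All nodes satisfy the balance condition.
Result: Balanced


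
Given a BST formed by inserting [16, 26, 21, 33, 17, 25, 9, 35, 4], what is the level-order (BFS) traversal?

Tree insertion order: [16, 26, 21, 33, 17, 25, 9, 35, 4]
Tree (level-order array): [16, 9, 26, 4, None, 21, 33, None, None, 17, 25, None, 35]
BFS from the root, enqueuing left then right child of each popped node:
  queue [16] -> pop 16, enqueue [9, 26], visited so far: [16]
  queue [9, 26] -> pop 9, enqueue [4], visited so far: [16, 9]
  queue [26, 4] -> pop 26, enqueue [21, 33], visited so far: [16, 9, 26]
  queue [4, 21, 33] -> pop 4, enqueue [none], visited so far: [16, 9, 26, 4]
  queue [21, 33] -> pop 21, enqueue [17, 25], visited so far: [16, 9, 26, 4, 21]
  queue [33, 17, 25] -> pop 33, enqueue [35], visited so far: [16, 9, 26, 4, 21, 33]
  queue [17, 25, 35] -> pop 17, enqueue [none], visited so far: [16, 9, 26, 4, 21, 33, 17]
  queue [25, 35] -> pop 25, enqueue [none], visited so far: [16, 9, 26, 4, 21, 33, 17, 25]
  queue [35] -> pop 35, enqueue [none], visited so far: [16, 9, 26, 4, 21, 33, 17, 25, 35]
Result: [16, 9, 26, 4, 21, 33, 17, 25, 35]


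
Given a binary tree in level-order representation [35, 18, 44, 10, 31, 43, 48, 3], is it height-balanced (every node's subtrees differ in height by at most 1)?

Tree (level-order array): [35, 18, 44, 10, 31, 43, 48, 3]
Definition: a tree is height-balanced if, at every node, |h(left) - h(right)| <= 1 (empty subtree has height -1).
Bottom-up per-node check:
  node 3: h_left=-1, h_right=-1, diff=0 [OK], height=0
  node 10: h_left=0, h_right=-1, diff=1 [OK], height=1
  node 31: h_left=-1, h_right=-1, diff=0 [OK], height=0
  node 18: h_left=1, h_right=0, diff=1 [OK], height=2
  node 43: h_left=-1, h_right=-1, diff=0 [OK], height=0
  node 48: h_left=-1, h_right=-1, diff=0 [OK], height=0
  node 44: h_left=0, h_right=0, diff=0 [OK], height=1
  node 35: h_left=2, h_right=1, diff=1 [OK], height=3
All nodes satisfy the balance condition.
Result: Balanced


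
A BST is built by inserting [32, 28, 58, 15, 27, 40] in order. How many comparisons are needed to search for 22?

Search path for 22: 32 -> 28 -> 15 -> 27
Found: False
Comparisons: 4


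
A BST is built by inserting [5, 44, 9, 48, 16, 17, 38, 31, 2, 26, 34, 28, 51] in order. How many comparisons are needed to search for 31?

Search path for 31: 5 -> 44 -> 9 -> 16 -> 17 -> 38 -> 31
Found: True
Comparisons: 7


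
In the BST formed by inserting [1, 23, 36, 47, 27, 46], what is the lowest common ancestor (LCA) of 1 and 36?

Tree insertion order: [1, 23, 36, 47, 27, 46]
Tree (level-order array): [1, None, 23, None, 36, 27, 47, None, None, 46]
In a BST, the LCA of p=1, q=36 is the first node v on the
root-to-leaf path with p <= v <= q (go left if both < v, right if both > v).
Walk from root:
  at 1: 1 <= 1 <= 36, this is the LCA
LCA = 1


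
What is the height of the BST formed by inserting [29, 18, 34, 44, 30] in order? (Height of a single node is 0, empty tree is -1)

Insertion order: [29, 18, 34, 44, 30]
Tree (level-order array): [29, 18, 34, None, None, 30, 44]
Compute height bottom-up (empty subtree = -1):
  height(18) = 1 + max(-1, -1) = 0
  height(30) = 1 + max(-1, -1) = 0
  height(44) = 1 + max(-1, -1) = 0
  height(34) = 1 + max(0, 0) = 1
  height(29) = 1 + max(0, 1) = 2
Height = 2


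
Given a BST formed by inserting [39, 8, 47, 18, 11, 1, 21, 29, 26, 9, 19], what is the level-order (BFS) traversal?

Tree insertion order: [39, 8, 47, 18, 11, 1, 21, 29, 26, 9, 19]
Tree (level-order array): [39, 8, 47, 1, 18, None, None, None, None, 11, 21, 9, None, 19, 29, None, None, None, None, 26]
BFS from the root, enqueuing left then right child of each popped node:
  queue [39] -> pop 39, enqueue [8, 47], visited so far: [39]
  queue [8, 47] -> pop 8, enqueue [1, 18], visited so far: [39, 8]
  queue [47, 1, 18] -> pop 47, enqueue [none], visited so far: [39, 8, 47]
  queue [1, 18] -> pop 1, enqueue [none], visited so far: [39, 8, 47, 1]
  queue [18] -> pop 18, enqueue [11, 21], visited so far: [39, 8, 47, 1, 18]
  queue [11, 21] -> pop 11, enqueue [9], visited so far: [39, 8, 47, 1, 18, 11]
  queue [21, 9] -> pop 21, enqueue [19, 29], visited so far: [39, 8, 47, 1, 18, 11, 21]
  queue [9, 19, 29] -> pop 9, enqueue [none], visited so far: [39, 8, 47, 1, 18, 11, 21, 9]
  queue [19, 29] -> pop 19, enqueue [none], visited so far: [39, 8, 47, 1, 18, 11, 21, 9, 19]
  queue [29] -> pop 29, enqueue [26], visited so far: [39, 8, 47, 1, 18, 11, 21, 9, 19, 29]
  queue [26] -> pop 26, enqueue [none], visited so far: [39, 8, 47, 1, 18, 11, 21, 9, 19, 29, 26]
Result: [39, 8, 47, 1, 18, 11, 21, 9, 19, 29, 26]


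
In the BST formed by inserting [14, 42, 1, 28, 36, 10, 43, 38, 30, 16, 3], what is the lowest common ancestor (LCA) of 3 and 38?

Tree insertion order: [14, 42, 1, 28, 36, 10, 43, 38, 30, 16, 3]
Tree (level-order array): [14, 1, 42, None, 10, 28, 43, 3, None, 16, 36, None, None, None, None, None, None, 30, 38]
In a BST, the LCA of p=3, q=38 is the first node v on the
root-to-leaf path with p <= v <= q (go left if both < v, right if both > v).
Walk from root:
  at 14: 3 <= 14 <= 38, this is the LCA
LCA = 14


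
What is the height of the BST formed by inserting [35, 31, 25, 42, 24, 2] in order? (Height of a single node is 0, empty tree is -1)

Insertion order: [35, 31, 25, 42, 24, 2]
Tree (level-order array): [35, 31, 42, 25, None, None, None, 24, None, 2]
Compute height bottom-up (empty subtree = -1):
  height(2) = 1 + max(-1, -1) = 0
  height(24) = 1 + max(0, -1) = 1
  height(25) = 1 + max(1, -1) = 2
  height(31) = 1 + max(2, -1) = 3
  height(42) = 1 + max(-1, -1) = 0
  height(35) = 1 + max(3, 0) = 4
Height = 4


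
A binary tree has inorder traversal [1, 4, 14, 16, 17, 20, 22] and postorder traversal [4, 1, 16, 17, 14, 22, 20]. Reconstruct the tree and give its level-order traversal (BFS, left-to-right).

Inorder:   [1, 4, 14, 16, 17, 20, 22]
Postorder: [4, 1, 16, 17, 14, 22, 20]
Algorithm: postorder visits root last, so walk postorder right-to-left;
each value is the root of the current inorder slice — split it at that
value, recurse on the right subtree first, then the left.
Recursive splits:
  root=20; inorder splits into left=[1, 4, 14, 16, 17], right=[22]
  root=22; inorder splits into left=[], right=[]
  root=14; inorder splits into left=[1, 4], right=[16, 17]
  root=17; inorder splits into left=[16], right=[]
  root=16; inorder splits into left=[], right=[]
  root=1; inorder splits into left=[], right=[4]
  root=4; inorder splits into left=[], right=[]
Reconstructed level-order: [20, 14, 22, 1, 17, 4, 16]


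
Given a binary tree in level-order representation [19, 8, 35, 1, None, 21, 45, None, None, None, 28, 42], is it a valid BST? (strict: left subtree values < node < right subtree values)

Level-order array: [19, 8, 35, 1, None, 21, 45, None, None, None, 28, 42]
Validate using subtree bounds (lo, hi): at each node, require lo < value < hi,
then recurse left with hi=value and right with lo=value.
Preorder trace (stopping at first violation):
  at node 19 with bounds (-inf, +inf): OK
  at node 8 with bounds (-inf, 19): OK
  at node 1 with bounds (-inf, 8): OK
  at node 35 with bounds (19, +inf): OK
  at node 21 with bounds (19, 35): OK
  at node 28 with bounds (21, 35): OK
  at node 45 with bounds (35, +inf): OK
  at node 42 with bounds (35, 45): OK
No violation found at any node.
Result: Valid BST


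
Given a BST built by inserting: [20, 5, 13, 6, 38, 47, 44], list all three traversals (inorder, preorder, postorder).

Tree insertion order: [20, 5, 13, 6, 38, 47, 44]
Tree (level-order array): [20, 5, 38, None, 13, None, 47, 6, None, 44]
Inorder (L, root, R): [5, 6, 13, 20, 38, 44, 47]
Preorder (root, L, R): [20, 5, 13, 6, 38, 47, 44]
Postorder (L, R, root): [6, 13, 5, 44, 47, 38, 20]


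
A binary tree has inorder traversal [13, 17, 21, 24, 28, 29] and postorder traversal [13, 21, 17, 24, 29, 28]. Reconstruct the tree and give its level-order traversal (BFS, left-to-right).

Inorder:   [13, 17, 21, 24, 28, 29]
Postorder: [13, 21, 17, 24, 29, 28]
Algorithm: postorder visits root last, so walk postorder right-to-left;
each value is the root of the current inorder slice — split it at that
value, recurse on the right subtree first, then the left.
Recursive splits:
  root=28; inorder splits into left=[13, 17, 21, 24], right=[29]
  root=29; inorder splits into left=[], right=[]
  root=24; inorder splits into left=[13, 17, 21], right=[]
  root=17; inorder splits into left=[13], right=[21]
  root=21; inorder splits into left=[], right=[]
  root=13; inorder splits into left=[], right=[]
Reconstructed level-order: [28, 24, 29, 17, 13, 21]
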